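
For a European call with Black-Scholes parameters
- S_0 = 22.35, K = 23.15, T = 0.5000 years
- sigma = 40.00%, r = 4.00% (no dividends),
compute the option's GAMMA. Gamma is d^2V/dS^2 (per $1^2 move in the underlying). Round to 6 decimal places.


d1 = 0.0877927535; d2 = -0.1950499590
phi(d1) = 0.3974078018; exp(-qT) = 1.0000000000; exp(-rT) = 0.9801986733
Gamma = exp(-qT) * phi(d1) / (S * sigma * sqrt(T)) = 1.0000000000 * 0.3974078018 / (22.3500 * 0.4000 * 0.7071067812) = 0.062866

Answer: Gamma = 0.062866


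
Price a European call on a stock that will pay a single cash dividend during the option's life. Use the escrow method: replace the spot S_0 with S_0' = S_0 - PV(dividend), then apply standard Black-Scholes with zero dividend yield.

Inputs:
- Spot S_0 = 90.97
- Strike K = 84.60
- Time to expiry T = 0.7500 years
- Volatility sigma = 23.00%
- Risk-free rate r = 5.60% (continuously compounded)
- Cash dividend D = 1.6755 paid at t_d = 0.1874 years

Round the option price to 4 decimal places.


Answer: Price = 11.6264

Derivation:
PV(D) = D * exp(-r * t_d) = 1.6755 * 0.98956047 = 1.65800857
S_0' = S_0 - PV(D) = 90.9700 - 1.65800857 = 89.31199143
d1 = (ln(S_0'/K) + (r + sigma^2/2)*T) / (sigma*sqrt(T)) = 0.58256648
d2 = d1 - sigma*sqrt(T) = 0.38338063
exp(-rT) = 0.95886978
N(d1) = 0.71990741; N(d2) = 0.64928122
C = S_0' * N(d1) - K * exp(-rT) * N(d2) = 89.31199143 * 0.71990741 - 84.6000 * 0.95886978 * 0.64928122 = 11.6264


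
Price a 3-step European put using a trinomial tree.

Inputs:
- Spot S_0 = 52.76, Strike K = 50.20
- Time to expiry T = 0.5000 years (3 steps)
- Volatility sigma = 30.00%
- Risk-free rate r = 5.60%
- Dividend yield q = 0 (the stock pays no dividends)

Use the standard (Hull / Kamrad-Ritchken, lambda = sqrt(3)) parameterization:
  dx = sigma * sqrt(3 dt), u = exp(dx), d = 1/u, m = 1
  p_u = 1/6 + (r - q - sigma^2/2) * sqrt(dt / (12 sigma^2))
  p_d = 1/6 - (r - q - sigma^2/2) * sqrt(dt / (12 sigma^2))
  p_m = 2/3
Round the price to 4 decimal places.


Answer: Price = V(0,0) = 2.5792

Derivation:
dt = T/N = 0.166667; dx = sigma*sqrt(3*dt) = 0.212132
u = exp(dx) = 1.236311; d = 1/u = 0.808858
p_u = 0.170988, p_m = 0.666667, p_d = 0.162345
Discount per step: exp(-r*dt) = 0.990710
Stock lattice S(k, j) with j the centered position index:
  k=0: S(0,+0) = 52.7600
  k=1: S(1,-1) = 42.6753; S(1,+0) = 52.7600; S(1,+1) = 65.2278
  k=2: S(2,-2) = 34.5183; S(2,-1) = 42.6753; S(2,+0) = 52.7600; S(2,+1) = 65.2278; S(2,+2) = 80.6418
  k=3: S(3,-3) = 27.9204; S(3,-2) = 34.5183; S(3,-1) = 42.6753; S(3,+0) = 52.7600; S(3,+1) = 65.2278; S(3,+2) = 80.6418; S(3,+3) = 99.6984
Terminal payoffs V(N, j) = max(K - S_T, 0):
  V(3,-3) = 22.279611; V(3,-2) = 15.681712; V(3,-1) = 7.524658; V(3,+0) = 0.000000; V(3,+1) = 0.000000; V(3,+2) = 0.000000; V(3,+3) = 0.000000
Backward induction: V(k, j) = exp(-r*dt) * [p_u * V(k+1, j+1) + p_m * V(k+1, j) + p_d * V(k+1, j-1)]
  V(2,-2) = exp(-r*dt) * [p_u*7.524658 + p_m*15.681712 + p_d*22.279611] = 15.215418
  V(2,-1) = exp(-r*dt) * [p_u*0.000000 + p_m*7.524658 + p_d*15.681712] = 7.492040
  V(2,+0) = exp(-r*dt) * [p_u*0.000000 + p_m*0.000000 + p_d*7.524658] = 1.210245
  V(2,+1) = exp(-r*dt) * [p_u*0.000000 + p_m*0.000000 + p_d*0.000000] = 0.000000
  V(2,+2) = exp(-r*dt) * [p_u*0.000000 + p_m*0.000000 + p_d*0.000000] = 0.000000
  V(1,-1) = exp(-r*dt) * [p_u*1.210245 + p_m*7.492040 + p_d*15.215418] = 7.600515
  V(1,+0) = exp(-r*dt) * [p_u*0.000000 + p_m*1.210245 + p_d*7.492040] = 2.004334
  V(1,+1) = exp(-r*dt) * [p_u*0.000000 + p_m*0.000000 + p_d*1.210245] = 0.194653
  V(0,+0) = exp(-r*dt) * [p_u*0.194653 + p_m*2.004334 + p_d*7.600515] = 2.579230


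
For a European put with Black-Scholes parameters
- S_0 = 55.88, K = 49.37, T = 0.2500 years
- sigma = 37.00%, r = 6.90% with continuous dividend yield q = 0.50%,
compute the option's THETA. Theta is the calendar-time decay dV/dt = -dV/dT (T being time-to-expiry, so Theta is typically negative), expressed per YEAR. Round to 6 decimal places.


Answer: Theta = -4.954037

Derivation:
d1 = 0.8485193628; d2 = 0.6635193628
phi(d1) = 0.2783346568; exp(-qT) = 0.9987507809; exp(-rT) = 0.9828979294
Theta = -S*exp(-qT)*phi(d1)*sigma/(2*sqrt(T)) + r*K*exp(-rT)*N(-d2) - q*S*exp(-qT)*N(-d1)
N(-d1) = 0.1980743968; N(-d2) = 0.2534989913; sqrt(T) = 0.5000000000
Term 1 = -55.8800 * 0.9987507809 * 0.2783346568 * 0.3700 / (2 * 0.5000000000) = -5.7475471040
Term 2 = 0.0690 * 49.3700 * 0.9828979294 * 0.2534989913 = 0.8487833930
Term 3 = -0.0050 * 55.8800 * 0.9987507809 * 0.1980743968 = -0.0552728522
Theta = -5.7475471040 + (0.8487833930) + (-0.0552728522) = -4.954037


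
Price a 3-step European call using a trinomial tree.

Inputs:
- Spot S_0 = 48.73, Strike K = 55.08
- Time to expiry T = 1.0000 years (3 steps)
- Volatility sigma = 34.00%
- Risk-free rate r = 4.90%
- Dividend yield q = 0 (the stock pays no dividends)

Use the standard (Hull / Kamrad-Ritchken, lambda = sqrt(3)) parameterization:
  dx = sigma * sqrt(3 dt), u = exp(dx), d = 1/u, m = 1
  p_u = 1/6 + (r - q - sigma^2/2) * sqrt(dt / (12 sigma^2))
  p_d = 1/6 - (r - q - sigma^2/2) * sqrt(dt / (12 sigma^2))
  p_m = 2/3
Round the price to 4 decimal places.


dt = T/N = 0.333333; dx = sigma*sqrt(3*dt) = 0.340000
u = exp(dx) = 1.404948; d = 1/u = 0.711770
p_u = 0.162353, p_m = 0.666667, p_d = 0.170980
Discount per step: exp(-r*dt) = 0.983799
Stock lattice S(k, j) with j the centered position index:
  k=0: S(0,+0) = 48.7300
  k=1: S(1,-1) = 34.6846; S(1,+0) = 48.7300; S(1,+1) = 68.4631
  k=2: S(2,-2) = 24.6874; S(2,-1) = 34.6846; S(2,+0) = 48.7300; S(2,+1) = 68.4631; S(2,+2) = 96.1871
  k=3: S(3,-3) = 17.5718; S(3,-2) = 24.6874; S(3,-1) = 34.6846; S(3,+0) = 48.7300; S(3,+1) = 68.4631; S(3,+2) = 96.1871; S(3,+3) = 135.1378
Terminal payoffs V(N, j) = max(S_T - K, 0):
  V(3,-3) = 0.000000; V(3,-2) = 0.000000; V(3,-1) = 0.000000; V(3,+0) = 0.000000; V(3,+1) = 13.383096; V(3,+2) = 41.107062; V(3,+3) = 80.057781
Backward induction: V(k, j) = exp(-r*dt) * [p_u * V(k+1, j+1) + p_m * V(k+1, j) + p_d * V(k+1, j-1)]
  V(2,-2) = exp(-r*dt) * [p_u*0.000000 + p_m*0.000000 + p_d*0.000000] = 0.000000
  V(2,-1) = exp(-r*dt) * [p_u*0.000000 + p_m*0.000000 + p_d*0.000000] = 0.000000
  V(2,+0) = exp(-r*dt) * [p_u*13.383096 + p_m*0.000000 + p_d*0.000000] = 2.137584
  V(2,+1) = exp(-r*dt) * [p_u*41.107062 + p_m*13.383096 + p_d*0.000000] = 15.343252
  V(2,+2) = exp(-r*dt) * [p_u*80.057781 + p_m*41.107062 + p_d*13.383096] = 41.998955
  V(1,-1) = exp(-r*dt) * [p_u*2.137584 + p_m*0.000000 + p_d*0.000000] = 0.341421
  V(1,+0) = exp(-r*dt) * [p_u*15.343252 + p_m*2.137584 + p_d*0.000000] = 3.852635
  V(1,+1) = exp(-r*dt) * [p_u*41.998955 + p_m*15.343252 + p_d*2.137584] = 17.130872
  V(0,+0) = exp(-r*dt) * [p_u*17.130872 + p_m*3.852635 + p_d*0.341421] = 5.320433

Answer: Price = V(0,0) = 5.3204


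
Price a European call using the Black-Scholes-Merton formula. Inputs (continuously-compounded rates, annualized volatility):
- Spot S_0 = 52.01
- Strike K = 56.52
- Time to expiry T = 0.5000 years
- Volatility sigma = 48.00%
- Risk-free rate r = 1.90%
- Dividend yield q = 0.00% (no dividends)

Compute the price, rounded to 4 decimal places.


Answer: Price = 5.4578

Derivation:
d1 = (ln(S/K) + (r - q + 0.5*sigma^2) * T) / (sigma * sqrt(T)) = -0.04731296
d2 = d1 - sigma * sqrt(T) = -0.38672421
exp(-rT) = 0.99054498; exp(-qT) = 1.00000000
C = S_0 * exp(-qT) * N(d1) - K * exp(-rT) * N(d2)
N(d1) = 0.48113190; N(d2) = 0.34948019
C = 52.0100 * 1.00000000 * 0.48113190 - 56.5200 * 0.99054498 * 0.34948019 = 5.4578


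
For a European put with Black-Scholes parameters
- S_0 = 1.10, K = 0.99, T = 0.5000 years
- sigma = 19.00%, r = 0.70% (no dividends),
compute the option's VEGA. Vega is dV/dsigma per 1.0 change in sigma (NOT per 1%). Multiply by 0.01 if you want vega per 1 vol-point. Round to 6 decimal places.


d1 = 0.8774489213; d2 = 0.7430986329
phi(d1) = 0.2714718474; exp(-qT) = 1.0000000000; exp(-rT) = 0.9965061179
Vega = S * exp(-qT) * phi(d1) * sqrt(T) = 1.1000 * 1.0000000000 * 0.2714718474 * 0.7071067812 = 0.211156

Answer: Vega = 0.211156


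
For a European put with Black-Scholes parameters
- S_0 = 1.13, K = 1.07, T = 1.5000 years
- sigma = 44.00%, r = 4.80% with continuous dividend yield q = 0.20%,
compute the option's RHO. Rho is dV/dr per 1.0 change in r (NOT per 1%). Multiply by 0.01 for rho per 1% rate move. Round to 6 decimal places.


d1 = 0.4987290721; d2 = -0.0401586713
phi(d1) = 0.3522888382; exp(-qT) = 0.9970044955; exp(-rT) = 0.9305308958
N(-d2) = 0.5160166867
Rho = -K*T*exp(-rT)*N(-d2) = -1.0700 * 1.5000 * 0.9305308958 * 0.5160166867 = -0.770672

Answer: Rho = -0.770672


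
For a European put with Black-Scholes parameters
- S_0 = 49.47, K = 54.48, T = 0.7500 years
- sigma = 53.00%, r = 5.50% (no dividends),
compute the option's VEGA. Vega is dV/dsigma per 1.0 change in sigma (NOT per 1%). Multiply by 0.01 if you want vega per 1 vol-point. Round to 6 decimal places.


Answer: Vega = 16.990001

Derivation:
d1 = 0.1091960285; d2 = -0.3497974355
phi(d1) = 0.3965709078; exp(-qT) = 1.0000000000; exp(-rT) = 0.9595892027
Vega = S * exp(-qT) * phi(d1) * sqrt(T) = 49.4700 * 1.0000000000 * 0.3965709078 * 0.8660254038 = 16.990001


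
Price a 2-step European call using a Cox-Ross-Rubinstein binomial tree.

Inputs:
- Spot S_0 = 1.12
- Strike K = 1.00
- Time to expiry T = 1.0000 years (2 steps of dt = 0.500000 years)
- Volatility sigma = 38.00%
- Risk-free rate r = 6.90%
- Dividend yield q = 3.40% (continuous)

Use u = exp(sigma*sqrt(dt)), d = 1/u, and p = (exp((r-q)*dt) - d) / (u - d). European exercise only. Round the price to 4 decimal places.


Answer: Price = V(0,0) = 0.2413

Derivation:
dt = T/N = 0.500000
u = exp(sigma*sqrt(dt)) = 1.308263; d = 1/u = 0.764372
p = (exp((r-q)*dt) - d) / (u - d) = 0.465685
Discount per step: exp(-r*dt) = 0.966088
Stock lattice S(k, i) with i counting down-moves:
  k=0: S(0,0) = 1.1200
  k=1: S(1,0) = 1.4653; S(1,1) = 0.8561
  k=2: S(2,0) = 1.9169; S(2,1) = 1.1200; S(2,2) = 0.6544
Terminal payoffs V(N, i) = max(S_T - K, 0):
  V(2,0) = 0.916939; V(2,1) = 0.120000; V(2,2) = 0.000000
Backward induction: V(k, i) = exp(-r*dt) * [p * V(k+1, i) + (1-p) * V(k+1, i+1)].
  V(1,0) = exp(-r*dt) * [p*0.916939 + (1-p)*0.120000] = 0.474468
  V(1,1) = exp(-r*dt) * [p*0.120000 + (1-p)*0.000000] = 0.053987
  V(0,0) = exp(-r*dt) * [p*0.474468 + (1-p)*0.053987] = 0.241328


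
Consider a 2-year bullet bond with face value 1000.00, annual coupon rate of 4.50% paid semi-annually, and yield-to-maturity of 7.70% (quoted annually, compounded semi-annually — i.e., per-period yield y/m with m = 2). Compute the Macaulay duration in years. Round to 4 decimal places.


Answer: Macaulay duration = 1.9327 years

Derivation:
Coupon per period c = face * coupon_rate / m = 22.500000
Periods per year m = 2; per-period yield y/m = 0.038500
Number of cashflows N = 4
Cashflows (t years, CF_t, discount factor 1/(1+y/m)^(m*t), PV):
  t = 0.5000: CF_t = 22.500000, DF = 0.962927, PV = 21.665864
  t = 1.0000: CF_t = 22.500000, DF = 0.927229, PV = 20.862652
  t = 1.5000: CF_t = 22.500000, DF = 0.892854, PV = 20.089217
  t = 2.0000: CF_t = 1022.500000, DF = 0.859754, PV = 879.098043
Price P = sum_t PV_t = 941.715776
Macaulay numerator sum_t t * PV_t:
  t * PV_t at t = 0.5000: 10.832932
  t * PV_t at t = 1.0000: 20.862652
  t * PV_t at t = 1.5000: 30.133826
  t * PV_t at t = 2.0000: 1758.196086
Macaulay duration D = (sum_t t * PV_t) / P = 1820.025496 / 941.715776 = 1.932670


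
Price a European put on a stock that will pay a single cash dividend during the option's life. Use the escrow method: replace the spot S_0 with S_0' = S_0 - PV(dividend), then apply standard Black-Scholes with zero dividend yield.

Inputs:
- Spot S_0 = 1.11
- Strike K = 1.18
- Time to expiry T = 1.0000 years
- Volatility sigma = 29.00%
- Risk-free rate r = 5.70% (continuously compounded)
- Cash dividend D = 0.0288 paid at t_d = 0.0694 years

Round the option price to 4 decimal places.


PV(D) = D * exp(-r * t_d) = 0.0288 * 0.99605201 = 0.02868630
S_0' = S_0 - PV(D) = 1.1100 - 0.02868630 = 1.08131370
d1 = (ln(S_0'/K) + (r + sigma^2/2)*T) / (sigma*sqrt(T)) = 0.04038708
d2 = d1 - sigma*sqrt(T) = -0.24961292
exp(-rT) = 0.94459407
N(-d1) = 0.48389226; N(-d2) = 0.59855665
P = K * exp(-rT) * N(-d2) - S_0' * N(-d1) = 1.1800 * 0.94459407 * 0.59855665 - 1.08131370 * 0.48389226 = 0.1439

Answer: Price = 0.1439


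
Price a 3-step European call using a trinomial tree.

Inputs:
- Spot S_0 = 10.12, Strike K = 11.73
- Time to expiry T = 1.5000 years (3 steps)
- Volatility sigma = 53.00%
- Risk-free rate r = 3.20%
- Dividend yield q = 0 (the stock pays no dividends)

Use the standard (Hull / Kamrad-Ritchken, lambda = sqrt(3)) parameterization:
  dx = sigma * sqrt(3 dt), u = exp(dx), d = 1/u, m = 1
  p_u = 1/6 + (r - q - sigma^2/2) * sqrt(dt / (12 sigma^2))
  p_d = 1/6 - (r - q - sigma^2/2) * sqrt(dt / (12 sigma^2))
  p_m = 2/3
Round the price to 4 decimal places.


dt = T/N = 0.500000; dx = sigma*sqrt(3*dt) = 0.649115
u = exp(dx) = 1.913846; d = 1/u = 0.522508
p_u = 0.124898, p_m = 0.666667, p_d = 0.208435
Discount per step: exp(-r*dt) = 0.984127
Stock lattice S(k, j) with j the centered position index:
  k=0: S(0,+0) = 10.1200
  k=1: S(1,-1) = 5.2878; S(1,+0) = 10.1200; S(1,+1) = 19.3681
  k=2: S(2,-2) = 2.7629; S(2,-1) = 5.2878; S(2,+0) = 10.1200; S(2,+1) = 19.3681; S(2,+2) = 37.0676
  k=3: S(3,-3) = 1.4436; S(3,-2) = 2.7629; S(3,-1) = 5.2878; S(3,+0) = 10.1200; S(3,+1) = 19.3681; S(3,+2) = 37.0676; S(3,+3) = 70.9417
Terminal payoffs V(N, j) = max(S_T - K, 0):
  V(3,-3) = 0.000000; V(3,-2) = 0.000000; V(3,-1) = 0.000000; V(3,+0) = 0.000000; V(3,+1) = 7.638121; V(3,+2) = 25.337598; V(3,+3) = 59.211671
Backward induction: V(k, j) = exp(-r*dt) * [p_u * V(k+1, j+1) + p_m * V(k+1, j) + p_d * V(k+1, j-1)]
  V(2,-2) = exp(-r*dt) * [p_u*0.000000 + p_m*0.000000 + p_d*0.000000] = 0.000000
  V(2,-1) = exp(-r*dt) * [p_u*0.000000 + p_m*0.000000 + p_d*0.000000] = 0.000000
  V(2,+0) = exp(-r*dt) * [p_u*7.638121 + p_m*0.000000 + p_d*0.000000] = 0.938846
  V(2,+1) = exp(-r*dt) * [p_u*25.337598 + p_m*7.638121 + p_d*0.000000] = 8.125646
  V(2,+2) = exp(-r*dt) * [p_u*59.211671 + p_m*25.337598 + p_d*7.638121] = 25.468446
  V(1,-1) = exp(-r*dt) * [p_u*0.938846 + p_m*0.000000 + p_d*0.000000] = 0.115399
  V(1,+0) = exp(-r*dt) * [p_u*8.125646 + p_m*0.938846 + p_d*0.000000] = 1.614732
  V(1,+1) = exp(-r*dt) * [p_u*25.468446 + p_m*8.125646 + p_d*0.938846] = 8.654169
  V(0,+0) = exp(-r*dt) * [p_u*8.654169 + p_m*1.614732 + p_d*0.115399] = 2.146807

Answer: Price = V(0,0) = 2.1468


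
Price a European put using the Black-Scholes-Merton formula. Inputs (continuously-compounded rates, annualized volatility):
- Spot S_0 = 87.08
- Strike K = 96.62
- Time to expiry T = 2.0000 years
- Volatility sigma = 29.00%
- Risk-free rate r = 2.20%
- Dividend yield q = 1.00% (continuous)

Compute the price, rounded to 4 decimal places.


Answer: Price = 18.2677

Derivation:
d1 = (ln(S/K) + (r - q + 0.5*sigma^2) * T) / (sigma * sqrt(T)) = 0.01009816
d2 = d1 - sigma * sqrt(T) = -0.40002377
exp(-rT) = 0.95695396; exp(-qT) = 0.98019867
P = K * exp(-rT) * N(-d2) - S_0 * exp(-qT) * N(-d1)
N(-d1) = 0.49597149; N(-d2) = 0.65543050
P = 96.6200 * 0.95695396 * 0.65543050 - 87.0800 * 0.98019867 * 0.49597149 = 18.2677


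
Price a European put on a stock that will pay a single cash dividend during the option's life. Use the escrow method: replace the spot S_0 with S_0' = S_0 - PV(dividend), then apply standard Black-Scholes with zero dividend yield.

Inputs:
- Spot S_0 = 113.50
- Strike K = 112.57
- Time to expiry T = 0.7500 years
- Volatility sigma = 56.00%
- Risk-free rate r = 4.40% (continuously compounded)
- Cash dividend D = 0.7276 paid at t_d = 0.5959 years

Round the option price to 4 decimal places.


PV(D) = D * exp(-r * t_d) = 0.7276 * 0.97412115 = 0.70877055
S_0' = S_0 - PV(D) = 113.5000 - 0.70877055 = 112.79122945
d1 = (ln(S_0'/K) + (r + sigma^2/2)*T) / (sigma*sqrt(T)) = 0.31458029
d2 = d1 - sigma*sqrt(T) = -0.17039394
exp(-rT) = 0.96753856
N(-d1) = 0.37654017; N(-d2) = 0.56764983
P = K * exp(-rT) * N(-d2) - S_0' * N(-d1) = 112.5700 * 0.96753856 * 0.56764983 - 112.79122945 * 0.37654017 = 19.3556

Answer: Price = 19.3556


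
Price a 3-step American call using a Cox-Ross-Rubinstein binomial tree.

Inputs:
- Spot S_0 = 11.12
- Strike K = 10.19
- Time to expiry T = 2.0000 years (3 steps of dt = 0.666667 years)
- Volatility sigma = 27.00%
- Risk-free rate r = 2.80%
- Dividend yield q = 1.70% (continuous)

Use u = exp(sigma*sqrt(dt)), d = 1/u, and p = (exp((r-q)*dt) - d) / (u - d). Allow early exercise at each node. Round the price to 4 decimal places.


dt = T/N = 0.666667
u = exp(sigma*sqrt(dt)) = 1.246643; d = 1/u = 0.802154
p = (exp((r-q)*dt) - d) / (u - d) = 0.461668
Discount per step: exp(-r*dt) = 0.981506
Stock lattice S(k, i) with i counting down-moves:
  k=0: S(0,0) = 11.1200
  k=1: S(1,0) = 13.8627; S(1,1) = 8.9200
  k=2: S(2,0) = 17.2818; S(2,1) = 11.1200; S(2,2) = 7.1552
  k=3: S(3,0) = 21.5442; S(3,1) = 13.8627; S(3,2) = 8.9200; S(3,3) = 5.7396
Terminal payoffs V(N, i) = max(S_T - K, 0):
  V(3,0) = 11.354219; V(3,1) = 3.672667; V(3,2) = 0.000000; V(3,3) = 0.000000
Backward induction: V(k, i) = exp(-r*dt) * [p * V(k+1, i) + (1-p) * V(k+1, i+1)]; then take max(V_cont, immediate exercise) for American.
  V(2,0) = exp(-r*dt) * [p*11.354219 + (1-p)*3.672667] = 7.085486; exercise = 7.091792; V(2,0) = max -> 7.091792
  V(2,1) = exp(-r*dt) * [p*3.672667 + (1-p)*0.000000] = 1.664195; exercise = 0.930000; V(2,1) = max -> 1.664195
  V(2,2) = exp(-r*dt) * [p*0.000000 + (1-p)*0.000000] = 0.000000; exercise = 0.000000; V(2,2) = max -> 0.000000
  V(1,0) = exp(-r*dt) * [p*7.091792 + (1-p)*1.664195] = 4.092824; exercise = 3.672667; V(1,0) = max -> 4.092824
  V(1,1) = exp(-r*dt) * [p*1.664195 + (1-p)*0.000000] = 0.754096; exercise = 0.000000; V(1,1) = max -> 0.754096
  V(0,0) = exp(-r*dt) * [p*4.092824 + (1-p)*0.754096] = 2.253027; exercise = 0.930000; V(0,0) = max -> 2.253027

Answer: Price = V(0,0) = 2.2530


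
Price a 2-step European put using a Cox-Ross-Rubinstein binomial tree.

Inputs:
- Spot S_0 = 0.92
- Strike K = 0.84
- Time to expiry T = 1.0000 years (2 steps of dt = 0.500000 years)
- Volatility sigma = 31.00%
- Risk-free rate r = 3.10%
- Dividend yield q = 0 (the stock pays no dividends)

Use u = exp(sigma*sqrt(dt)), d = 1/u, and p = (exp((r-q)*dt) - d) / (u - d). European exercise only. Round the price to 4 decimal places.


Answer: Price = V(0,0) = 0.0644

Derivation:
dt = T/N = 0.500000
u = exp(sigma*sqrt(dt)) = 1.245084; d = 1/u = 0.803159
p = (exp((r-q)*dt) - d) / (u - d) = 0.480765
Discount per step: exp(-r*dt) = 0.984620
Stock lattice S(k, i) with i counting down-moves:
  k=0: S(0,0) = 0.9200
  k=1: S(1,0) = 1.1455; S(1,1) = 0.7389
  k=2: S(2,0) = 1.4262; S(2,1) = 0.9200; S(2,2) = 0.5935
Terminal payoffs V(N, i) = max(K - S_T, 0):
  V(2,0) = 0.000000; V(2,1) = 0.000000; V(2,2) = 0.246541
Backward induction: V(k, i) = exp(-r*dt) * [p * V(k+1, i) + (1-p) * V(k+1, i+1)].
  V(1,0) = exp(-r*dt) * [p*0.000000 + (1-p)*0.000000] = 0.000000
  V(1,1) = exp(-r*dt) * [p*0.000000 + (1-p)*0.246541] = 0.126044
  V(0,0) = exp(-r*dt) * [p*0.000000 + (1-p)*0.126044] = 0.064440


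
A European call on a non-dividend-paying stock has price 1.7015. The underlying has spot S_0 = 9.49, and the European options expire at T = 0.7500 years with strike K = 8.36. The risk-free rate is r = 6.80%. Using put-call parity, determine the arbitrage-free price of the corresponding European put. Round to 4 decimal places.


Put-call parity: C - P = S_0 * exp(-qT) - K * exp(-rT).
S_0 * exp(-qT) = 9.4900 * 1.00000000 = 9.49000000
K * exp(-rT) = 8.3600 * 0.95027867 = 7.94432969
P = C - S*exp(-qT) + K*exp(-rT)
P = 1.7015 - 9.49000000 + 7.94432969 = 0.1558

Answer: Put price = 0.1558


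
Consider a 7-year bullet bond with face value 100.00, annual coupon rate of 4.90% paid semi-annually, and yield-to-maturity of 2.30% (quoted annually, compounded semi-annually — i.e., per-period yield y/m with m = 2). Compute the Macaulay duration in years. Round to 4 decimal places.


Coupon per period c = face * coupon_rate / m = 2.450000
Periods per year m = 2; per-period yield y/m = 0.011500
Number of cashflows N = 14
Cashflows (t years, CF_t, discount factor 1/(1+y/m)^(m*t), PV):
  t = 0.5000: CF_t = 2.450000, DF = 0.988631, PV = 2.422145
  t = 1.0000: CF_t = 2.450000, DF = 0.977391, PV = 2.394607
  t = 1.5000: CF_t = 2.450000, DF = 0.966279, PV = 2.367382
  t = 2.0000: CF_t = 2.450000, DF = 0.955293, PV = 2.340467
  t = 2.5000: CF_t = 2.450000, DF = 0.944432, PV = 2.313858
  t = 3.0000: CF_t = 2.450000, DF = 0.933694, PV = 2.287551
  t = 3.5000: CF_t = 2.450000, DF = 0.923079, PV = 2.261543
  t = 4.0000: CF_t = 2.450000, DF = 0.912584, PV = 2.235831
  t = 4.5000: CF_t = 2.450000, DF = 0.902209, PV = 2.210411
  t = 5.0000: CF_t = 2.450000, DF = 0.891951, PV = 2.185281
  t = 5.5000: CF_t = 2.450000, DF = 0.881810, PV = 2.160436
  t = 6.0000: CF_t = 2.450000, DF = 0.871785, PV = 2.135873
  t = 6.5000: CF_t = 2.450000, DF = 0.861873, PV = 2.111590
  t = 7.0000: CF_t = 102.450000, DF = 0.852075, PV = 87.295035
Price P = sum_t PV_t = 116.722010
Macaulay numerator sum_t t * PV_t:
  t * PV_t at t = 0.5000: 1.211073
  t * PV_t at t = 1.0000: 2.394607
  t * PV_t at t = 1.5000: 3.551074
  t * PV_t at t = 2.0000: 4.680934
  t * PV_t at t = 2.5000: 5.784644
  t * PV_t at t = 3.0000: 6.862653
  t * PV_t at t = 3.5000: 7.915401
  t * PV_t at t = 4.0000: 8.943324
  t * PV_t at t = 4.5000: 9.946851
  t * PV_t at t = 5.0000: 10.926403
  t * PV_t at t = 5.5000: 11.882396
  t * PV_t at t = 6.0000: 12.815238
  t * PV_t at t = 6.5000: 13.725334
  t * PV_t at t = 7.0000: 611.065245
Macaulay duration D = (sum_t t * PV_t) / P = 711.705177 / 116.722010 = 6.097438

Answer: Macaulay duration = 6.0974 years


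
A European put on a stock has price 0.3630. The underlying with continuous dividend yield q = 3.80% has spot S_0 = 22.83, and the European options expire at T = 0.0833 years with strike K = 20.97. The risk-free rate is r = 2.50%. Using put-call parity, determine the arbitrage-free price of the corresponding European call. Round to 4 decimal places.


Put-call parity: C - P = S_0 * exp(-qT) - K * exp(-rT).
S_0 * exp(-qT) = 22.8300 * 0.99683960 = 22.75784817
K * exp(-rT) = 20.9700 * 0.99791967 = 20.92637541
C = P + S*exp(-qT) - K*exp(-rT)
C = 0.3630 + 22.75784817 - 20.92637541 = 2.1945

Answer: Call price = 2.1945


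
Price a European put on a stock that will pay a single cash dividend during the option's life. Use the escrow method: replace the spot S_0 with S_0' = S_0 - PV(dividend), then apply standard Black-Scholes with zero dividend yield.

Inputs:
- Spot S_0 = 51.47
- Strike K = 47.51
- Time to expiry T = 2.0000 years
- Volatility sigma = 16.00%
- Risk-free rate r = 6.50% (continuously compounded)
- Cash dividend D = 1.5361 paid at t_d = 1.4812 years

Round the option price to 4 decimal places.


PV(D) = D * exp(-r * t_d) = 1.5361 * 0.90821150 = 1.39510368
S_0' = S_0 - PV(D) = 51.4700 - 1.39510368 = 50.07489632
d1 = (ln(S_0'/K) + (r + sigma^2/2)*T) / (sigma*sqrt(T)) = 0.92003252
d2 = d1 - sigma*sqrt(T) = 0.69375835
exp(-rT) = 0.87809543
N(-d1) = 0.17877788; N(-d2) = 0.24391688
P = K * exp(-rT) * N(-d2) - S_0' * N(-d1) = 47.5100 * 0.87809543 * 0.24391688 - 50.07489632 * 0.17877788 = 1.2235

Answer: Price = 1.2235


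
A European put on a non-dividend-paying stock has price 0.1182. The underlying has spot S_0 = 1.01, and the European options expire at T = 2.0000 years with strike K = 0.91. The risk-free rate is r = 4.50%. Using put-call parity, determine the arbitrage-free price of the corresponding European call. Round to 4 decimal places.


Put-call parity: C - P = S_0 * exp(-qT) - K * exp(-rT).
S_0 * exp(-qT) = 1.0100 * 1.00000000 = 1.01000000
K * exp(-rT) = 0.9100 * 0.91393119 = 0.83167738
C = P + S*exp(-qT) - K*exp(-rT)
C = 0.1182 + 1.01000000 - 0.83167738 = 0.2965

Answer: Call price = 0.2965


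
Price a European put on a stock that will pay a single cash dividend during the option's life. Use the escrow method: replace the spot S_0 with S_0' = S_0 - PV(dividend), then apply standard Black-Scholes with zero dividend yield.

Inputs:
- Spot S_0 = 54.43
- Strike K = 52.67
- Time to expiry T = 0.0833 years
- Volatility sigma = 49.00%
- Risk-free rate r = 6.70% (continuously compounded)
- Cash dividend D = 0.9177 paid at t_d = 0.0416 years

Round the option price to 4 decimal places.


PV(D) = D * exp(-r * t_d) = 0.9177 * 0.99721668 = 0.91514575
S_0' = S_0 - PV(D) = 54.4300 - 0.91514575 = 53.51485425
d1 = (ln(S_0'/K) + (r + sigma^2/2)*T) / (sigma*sqrt(T)) = 0.22269788
d2 = d1 - sigma*sqrt(T) = 0.08127536
exp(-rT) = 0.99443445
N(-d1) = 0.41188532; N(-d2) = 0.46761148
P = K * exp(-rT) * N(-d2) - S_0' * N(-d1) = 52.6700 * 0.99443445 * 0.46761148 - 53.51485425 * 0.41188532 = 2.4500

Answer: Price = 2.4500


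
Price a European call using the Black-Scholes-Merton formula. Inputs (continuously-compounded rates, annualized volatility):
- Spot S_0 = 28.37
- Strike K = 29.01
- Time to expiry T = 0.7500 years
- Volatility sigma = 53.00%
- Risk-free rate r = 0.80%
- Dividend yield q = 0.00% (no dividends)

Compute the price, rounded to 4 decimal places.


Answer: Price = 4.9620

Derivation:
d1 = (ln(S/K) + (r - q + 0.5*sigma^2) * T) / (sigma * sqrt(T)) = 0.19396605
d2 = d1 - sigma * sqrt(T) = -0.26502741
exp(-rT) = 0.99401796; exp(-qT) = 1.00000000
C = S_0 * exp(-qT) * N(d1) - K * exp(-rT) * N(d2)
N(d1) = 0.57689877; N(d2) = 0.39549417
C = 28.3700 * 1.00000000 * 0.57689877 - 29.0100 * 0.99401796 * 0.39549417 = 4.9620


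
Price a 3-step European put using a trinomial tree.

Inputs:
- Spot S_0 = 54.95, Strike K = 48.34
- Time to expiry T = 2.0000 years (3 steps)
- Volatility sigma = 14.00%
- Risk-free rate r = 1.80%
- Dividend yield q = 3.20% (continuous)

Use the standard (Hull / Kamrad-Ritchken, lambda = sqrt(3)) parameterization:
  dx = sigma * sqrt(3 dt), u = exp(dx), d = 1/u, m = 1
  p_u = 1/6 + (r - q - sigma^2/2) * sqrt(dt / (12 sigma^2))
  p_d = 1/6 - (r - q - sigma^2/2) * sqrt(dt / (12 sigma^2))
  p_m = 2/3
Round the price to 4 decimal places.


Answer: Price = V(0,0) = 2.0079

Derivation:
dt = T/N = 0.666667; dx = sigma*sqrt(3*dt) = 0.197990
u = exp(dx) = 1.218950; d = 1/u = 0.820378
p_u = 0.126597, p_m = 0.666667, p_d = 0.206736
Discount per step: exp(-r*dt) = 0.988072
Stock lattice S(k, j) with j the centered position index:
  k=0: S(0,+0) = 54.9500
  k=1: S(1,-1) = 45.0798; S(1,+0) = 54.9500; S(1,+1) = 66.9813
  k=2: S(2,-2) = 36.9825; S(2,-1) = 45.0798; S(2,+0) = 54.9500; S(2,+1) = 66.9813; S(2,+2) = 81.6469
  k=3: S(3,-3) = 30.3396; S(3,-2) = 36.9825; S(3,-1) = 45.0798; S(3,+0) = 54.9500; S(3,+1) = 66.9813; S(3,+2) = 81.6469; S(3,+3) = 99.5235
Terminal payoffs V(N, j) = max(K - S_T, 0):
  V(3,-3) = 18.000394; V(3,-2) = 11.357535; V(3,-1) = 3.260221; V(3,+0) = 0.000000; V(3,+1) = 0.000000; V(3,+2) = 0.000000; V(3,+3) = 0.000000
Backward induction: V(k, j) = exp(-r*dt) * [p_u * V(k+1, j+1) + p_m * V(k+1, j) + p_d * V(k+1, j-1)]
  V(2,-2) = exp(-r*dt) * [p_u*3.260221 + p_m*11.357535 + p_d*18.000394] = 11.566126
  V(2,-1) = exp(-r*dt) * [p_u*0.000000 + p_m*3.260221 + p_d*11.357535] = 4.467559
  V(2,+0) = exp(-r*dt) * [p_u*0.000000 + p_m*0.000000 + p_d*3.260221] = 0.665966
  V(2,+1) = exp(-r*dt) * [p_u*0.000000 + p_m*0.000000 + p_d*0.000000] = 0.000000
  V(2,+2) = exp(-r*dt) * [p_u*0.000000 + p_m*0.000000 + p_d*0.000000] = 0.000000
  V(1,-1) = exp(-r*dt) * [p_u*0.665966 + p_m*4.467559 + p_d*11.566126] = 5.388763
  V(1,+0) = exp(-r*dt) * [p_u*0.000000 + p_m*0.665966 + p_d*4.467559] = 1.351270
  V(1,+1) = exp(-r*dt) * [p_u*0.000000 + p_m*0.000000 + p_d*0.665966] = 0.136037
  V(0,+0) = exp(-r*dt) * [p_u*0.136037 + p_m*1.351270 + p_d*5.388763] = 2.007880


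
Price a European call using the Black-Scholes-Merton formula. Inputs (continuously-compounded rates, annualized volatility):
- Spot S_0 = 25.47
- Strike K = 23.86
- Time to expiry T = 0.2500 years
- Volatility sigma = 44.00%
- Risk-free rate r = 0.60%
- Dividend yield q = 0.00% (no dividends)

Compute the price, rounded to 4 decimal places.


d1 = (ln(S/K) + (r - q + 0.5*sigma^2) * T) / (sigma * sqrt(T)) = 0.41362669
d2 = d1 - sigma * sqrt(T) = 0.19362669
exp(-rT) = 0.99850112; exp(-qT) = 1.00000000
C = S_0 * exp(-qT) * N(d1) - K * exp(-rT) * N(d2)
N(d1) = 0.66042624; N(d2) = 0.57676590
C = 25.4700 * 1.00000000 * 0.66042624 - 23.8600 * 0.99850112 * 0.57676590 = 3.0800

Answer: Price = 3.0800


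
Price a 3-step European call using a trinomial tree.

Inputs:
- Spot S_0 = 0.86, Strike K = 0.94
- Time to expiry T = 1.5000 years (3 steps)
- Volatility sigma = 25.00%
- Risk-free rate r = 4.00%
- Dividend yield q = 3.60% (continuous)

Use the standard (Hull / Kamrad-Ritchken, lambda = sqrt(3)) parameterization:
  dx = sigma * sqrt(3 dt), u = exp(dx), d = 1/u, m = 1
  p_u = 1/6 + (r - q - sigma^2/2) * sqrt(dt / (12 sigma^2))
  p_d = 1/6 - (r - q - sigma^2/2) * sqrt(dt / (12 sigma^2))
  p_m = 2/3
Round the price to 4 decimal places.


Answer: Price = V(0,0) = 0.0727

Derivation:
dt = T/N = 0.500000; dx = sigma*sqrt(3*dt) = 0.306186
u = exp(dx) = 1.358235; d = 1/u = 0.736250
p_u = 0.144417, p_m = 0.666667, p_d = 0.188916
Discount per step: exp(-r*dt) = 0.980199
Stock lattice S(k, j) with j the centered position index:
  k=0: S(0,+0) = 0.8600
  k=1: S(1,-1) = 0.6332; S(1,+0) = 0.8600; S(1,+1) = 1.1681
  k=2: S(2,-2) = 0.4662; S(2,-1) = 0.6332; S(2,+0) = 0.8600; S(2,+1) = 1.1681; S(2,+2) = 1.5865
  k=3: S(3,-3) = 0.3432; S(3,-2) = 0.4662; S(3,-1) = 0.6332; S(3,+0) = 0.8600; S(3,+1) = 1.1681; S(3,+2) = 1.5865; S(3,+3) = 2.1549
Terminal payoffs V(N, j) = max(S_T - K, 0):
  V(3,-3) = 0.000000; V(3,-2) = 0.000000; V(3,-1) = 0.000000; V(3,+0) = 0.000000; V(3,+1) = 0.228082; V(3,+2) = 0.646530; V(3,+3) = 1.214882
Backward induction: V(k, j) = exp(-r*dt) * [p_u * V(k+1, j+1) + p_m * V(k+1, j) + p_d * V(k+1, j-1)]
  V(2,-2) = exp(-r*dt) * [p_u*0.000000 + p_m*0.000000 + p_d*0.000000] = 0.000000
  V(2,-1) = exp(-r*dt) * [p_u*0.000000 + p_m*0.000000 + p_d*0.000000] = 0.000000
  V(2,+0) = exp(-r*dt) * [p_u*0.228082 + p_m*0.000000 + p_d*0.000000] = 0.032287
  V(2,+1) = exp(-r*dt) * [p_u*0.646530 + p_m*0.228082 + p_d*0.000000] = 0.240565
  V(2,+2) = exp(-r*dt) * [p_u*1.214882 + p_m*0.646530 + p_d*0.228082] = 0.636696
  V(1,-1) = exp(-r*dt) * [p_u*0.032287 + p_m*0.000000 + p_d*0.000000] = 0.004570
  V(1,+0) = exp(-r*dt) * [p_u*0.240565 + p_m*0.032287 + p_d*0.000000] = 0.055152
  V(1,+1) = exp(-r*dt) * [p_u*0.636696 + p_m*0.240565 + p_d*0.032287] = 0.253309
  V(0,+0) = exp(-r*dt) * [p_u*0.253309 + p_m*0.055152 + p_d*0.004570] = 0.072744


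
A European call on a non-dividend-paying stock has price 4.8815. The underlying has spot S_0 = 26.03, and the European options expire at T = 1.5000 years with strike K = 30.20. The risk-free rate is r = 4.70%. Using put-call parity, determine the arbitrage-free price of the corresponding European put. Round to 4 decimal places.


Answer: Put price = 6.9957

Derivation:
Put-call parity: C - P = S_0 * exp(-qT) - K * exp(-rT).
S_0 * exp(-qT) = 26.0300 * 1.00000000 = 26.03000000
K * exp(-rT) = 30.2000 * 0.93192774 = 28.14421773
P = C - S*exp(-qT) + K*exp(-rT)
P = 4.8815 - 26.03000000 + 28.14421773 = 6.9957


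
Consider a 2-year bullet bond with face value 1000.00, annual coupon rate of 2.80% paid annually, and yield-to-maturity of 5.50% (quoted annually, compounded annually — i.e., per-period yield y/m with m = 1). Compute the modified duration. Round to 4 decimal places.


Answer: Modified duration = 1.8693

Derivation:
Coupon per period c = face * coupon_rate / m = 28.000000
Periods per year m = 1; per-period yield y/m = 0.055000
Number of cashflows N = 2
Cashflows (t years, CF_t, discount factor 1/(1+y/m)^(m*t), PV):
  t = 1.0000: CF_t = 28.000000, DF = 0.947867, PV = 26.540284
  t = 2.0000: CF_t = 1028.000000, DF = 0.898452, PV = 923.609083
Price P = sum_t PV_t = 950.149368
First compute Macaulay numerator sum_t t * PV_t:
  t * PV_t at t = 1.0000: 26.540284
  t * PV_t at t = 2.0000: 1847.218167
Macaulay duration D = 1873.758451 / 950.149368 = 1.972067
Modified duration = D / (1 + y/m) = 1.972067 / (1 + 0.055000) = 1.869258


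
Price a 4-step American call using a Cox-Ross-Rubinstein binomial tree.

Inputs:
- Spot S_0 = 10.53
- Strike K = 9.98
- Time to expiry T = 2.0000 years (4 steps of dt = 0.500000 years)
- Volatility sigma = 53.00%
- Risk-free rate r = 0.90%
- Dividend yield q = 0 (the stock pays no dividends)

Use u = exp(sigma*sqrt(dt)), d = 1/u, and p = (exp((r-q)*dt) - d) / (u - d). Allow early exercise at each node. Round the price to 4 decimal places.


Answer: Price = V(0,0) = 3.2568

Derivation:
dt = T/N = 0.500000
u = exp(sigma*sqrt(dt)) = 1.454652; d = 1/u = 0.687450
p = (exp((r-q)*dt) - d) / (u - d) = 0.413268
Discount per step: exp(-r*dt) = 0.995510
Stock lattice S(k, i) with i counting down-moves:
  k=0: S(0,0) = 10.5300
  k=1: S(1,0) = 15.3175; S(1,1) = 7.2388
  k=2: S(2,0) = 22.2816; S(2,1) = 10.5300; S(2,2) = 4.9763
  k=3: S(3,0) = 32.4120; S(3,1) = 15.3175; S(3,2) = 7.2388; S(3,3) = 3.4210
  k=4: S(4,0) = 47.1481; S(4,1) = 22.2816; S(4,2) = 10.5300; S(4,3) = 4.9763; S(4,4) = 2.3518
Terminal payoffs V(N, i) = max(S_T - K, 0):
  V(4,0) = 37.168147; V(4,1) = 12.301606; V(4,2) = 0.550000; V(4,3) = 0.000000; V(4,4) = 0.000000
Backward induction: V(k, i) = exp(-r*dt) * [p * V(k+1, i) + (1-p) * V(k+1, i+1)]; then take max(V_cont, immediate exercise) for American.
  V(3,0) = exp(-r*dt) * [p*37.168147 + (1-p)*12.301606] = 22.476789; exercise = 22.431980; V(3,0) = max -> 22.476789
  V(3,1) = exp(-r*dt) * [p*12.301606 + (1-p)*0.550000] = 5.382293; exercise = 5.337484; V(3,1) = max -> 5.382293
  V(3,2) = exp(-r*dt) * [p*0.550000 + (1-p)*0.000000] = 0.226277; exercise = 0.000000; V(3,2) = max -> 0.226277
  V(3,3) = exp(-r*dt) * [p*0.000000 + (1-p)*0.000000] = 0.000000; exercise = 0.000000; V(3,3) = max -> 0.000000
  V(2,0) = exp(-r*dt) * [p*22.476789 + (1-p)*5.382293] = 12.391023; exercise = 12.301606; V(2,0) = max -> 12.391023
  V(2,1) = exp(-r*dt) * [p*5.382293 + (1-p)*0.226277] = 2.346513; exercise = 0.550000; V(2,1) = max -> 2.346513
  V(2,2) = exp(-r*dt) * [p*0.226277 + (1-p)*0.000000] = 0.093093; exercise = 0.000000; V(2,2) = max -> 0.093093
  V(1,0) = exp(-r*dt) * [p*12.391023 + (1-p)*2.346513] = 6.468418; exercise = 5.337484; V(1,0) = max -> 6.468418
  V(1,1) = exp(-r*dt) * [p*2.346513 + (1-p)*0.093093] = 1.019761; exercise = 0.000000; V(1,1) = max -> 1.019761
  V(0,0) = exp(-r*dt) * [p*6.468418 + (1-p)*1.019761] = 3.256830; exercise = 0.550000; V(0,0) = max -> 3.256830


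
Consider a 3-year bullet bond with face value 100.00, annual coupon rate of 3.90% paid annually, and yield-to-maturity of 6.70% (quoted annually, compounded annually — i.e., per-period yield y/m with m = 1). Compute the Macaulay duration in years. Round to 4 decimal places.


Coupon per period c = face * coupon_rate / m = 3.900000
Periods per year m = 1; per-period yield y/m = 0.067000
Number of cashflows N = 3
Cashflows (t years, CF_t, discount factor 1/(1+y/m)^(m*t), PV):
  t = 1.0000: CF_t = 3.900000, DF = 0.937207, PV = 3.655108
  t = 2.0000: CF_t = 3.900000, DF = 0.878357, PV = 3.425593
  t = 3.0000: CF_t = 103.900000, DF = 0.823203, PV = 85.530752
Price P = sum_t PV_t = 92.611453
Macaulay numerator sum_t t * PV_t:
  t * PV_t at t = 1.0000: 3.655108
  t * PV_t at t = 2.0000: 6.851186
  t * PV_t at t = 3.0000: 256.592255
Macaulay duration D = (sum_t t * PV_t) / P = 267.098549 / 92.611453 = 2.884077

Answer: Macaulay duration = 2.8841 years


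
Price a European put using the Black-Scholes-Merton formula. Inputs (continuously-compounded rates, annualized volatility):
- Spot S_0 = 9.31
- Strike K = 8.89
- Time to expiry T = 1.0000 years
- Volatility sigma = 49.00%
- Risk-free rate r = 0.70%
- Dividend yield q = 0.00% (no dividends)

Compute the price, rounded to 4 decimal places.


Answer: Price = 1.5244

Derivation:
d1 = (ln(S/K) + (r - q + 0.5*sigma^2) * T) / (sigma * sqrt(T)) = 0.35349396
d2 = d1 - sigma * sqrt(T) = -0.13650604
exp(-rT) = 0.99302444; exp(-qT) = 1.00000000
P = K * exp(-rT) * N(-d2) - S_0 * exp(-qT) * N(-d1)
N(-d1) = 0.36185908; N(-d2) = 0.55428937
P = 8.8900 * 0.99302444 * 0.55428937 - 9.3100 * 1.00000000 * 0.36185908 = 1.5244


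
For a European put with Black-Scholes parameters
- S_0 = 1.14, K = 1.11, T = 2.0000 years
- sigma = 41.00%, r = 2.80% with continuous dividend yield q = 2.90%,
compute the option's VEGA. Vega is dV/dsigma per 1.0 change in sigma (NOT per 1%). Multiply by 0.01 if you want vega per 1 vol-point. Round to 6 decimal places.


d1 = 0.3324578895; d2 = -0.2473696710
phi(d1) = 0.3774932250; exp(-qT) = 0.9436499474; exp(-rT) = 0.9455391359
Vega = S * exp(-qT) * phi(d1) * sqrt(T) = 1.1400 * 0.9436499474 * 0.3774932250 * 1.4142135624 = 0.574301

Answer: Vega = 0.574301


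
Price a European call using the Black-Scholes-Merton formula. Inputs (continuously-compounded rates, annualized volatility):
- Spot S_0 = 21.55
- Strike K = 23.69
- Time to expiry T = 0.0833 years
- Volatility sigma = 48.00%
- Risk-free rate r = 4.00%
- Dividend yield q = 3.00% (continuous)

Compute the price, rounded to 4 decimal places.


Answer: Price = 0.4626

Derivation:
d1 = (ln(S/K) + (r - q + 0.5*sigma^2) * T) / (sigma * sqrt(T)) = -0.60812951
d2 = d1 - sigma * sqrt(T) = -0.74666586
exp(-rT) = 0.99667354; exp(-qT) = 0.99750412
C = S_0 * exp(-qT) * N(d1) - K * exp(-rT) * N(d2)
N(d1) = 0.27155079; N(d2) = 0.22763264
C = 21.5500 * 0.99750412 * 0.27155079 - 23.6900 * 0.99667354 * 0.22763264 = 0.4626


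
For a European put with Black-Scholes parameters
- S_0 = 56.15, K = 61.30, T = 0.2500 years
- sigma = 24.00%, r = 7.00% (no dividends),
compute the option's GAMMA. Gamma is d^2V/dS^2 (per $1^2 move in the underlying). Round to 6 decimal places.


d1 = -0.5254430146; d2 = -0.6454430146
phi(d1) = 0.3475023977; exp(-qT) = 1.0000000000; exp(-rT) = 0.9826522357
Gamma = exp(-qT) * phi(d1) / (S * sigma * sqrt(T)) = 1.0000000000 * 0.3475023977 / (56.1500 * 0.2400 * 0.5000000000) = 0.051574

Answer: Gamma = 0.051574


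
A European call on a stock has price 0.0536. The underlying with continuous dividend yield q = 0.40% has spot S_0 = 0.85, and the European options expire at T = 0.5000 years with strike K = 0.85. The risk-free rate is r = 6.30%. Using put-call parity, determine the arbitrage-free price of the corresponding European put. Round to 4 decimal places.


Answer: Put price = 0.0289

Derivation:
Put-call parity: C - P = S_0 * exp(-qT) - K * exp(-rT).
S_0 * exp(-qT) = 0.8500 * 0.99800200 = 0.84830170
K * exp(-rT) = 0.8500 * 0.96899096 = 0.82364231
P = C - S*exp(-qT) + K*exp(-rT)
P = 0.0536 - 0.84830170 + 0.82364231 = 0.0289


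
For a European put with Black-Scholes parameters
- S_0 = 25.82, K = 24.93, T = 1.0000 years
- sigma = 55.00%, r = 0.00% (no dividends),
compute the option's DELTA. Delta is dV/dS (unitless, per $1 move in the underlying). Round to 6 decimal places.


d1 = 0.3387772507; d2 = -0.2112227493
phi(d1) = 0.3766934524; exp(-qT) = 1.0000000000; exp(-rT) = 1.0000000000
N(-d1) = 0.3673887701
Delta = -exp(-qT) * N(-d1) = -1.0000000000 * 0.3673887701 = -0.367389

Answer: Delta = -0.367389


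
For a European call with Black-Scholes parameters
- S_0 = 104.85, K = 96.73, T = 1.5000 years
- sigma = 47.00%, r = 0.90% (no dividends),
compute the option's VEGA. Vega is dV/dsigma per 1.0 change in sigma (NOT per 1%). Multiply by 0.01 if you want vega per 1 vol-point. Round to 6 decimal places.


Answer: Vega = 46.269764

Derivation:
d1 = 0.4513005311; d2 = -0.1243295584
phi(d1) = 0.3603157250; exp(-qT) = 1.0000000000; exp(-rT) = 0.9865907163
Vega = S * exp(-qT) * phi(d1) * sqrt(T) = 104.8500 * 1.0000000000 * 0.3603157250 * 1.2247448714 = 46.269764


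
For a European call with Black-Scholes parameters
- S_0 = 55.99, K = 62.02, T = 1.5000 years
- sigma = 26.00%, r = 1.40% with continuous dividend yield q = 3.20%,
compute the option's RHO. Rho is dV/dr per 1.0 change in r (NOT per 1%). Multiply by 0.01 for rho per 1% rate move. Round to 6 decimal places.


Answer: Rho = 26.050335

Derivation:
d1 = -0.2467823555; d2 = -0.5652160221
phi(d1) = 0.3869772788; exp(-qT) = 0.9531337871; exp(-rT) = 0.9792189646
N(d2) = 0.2859634201
Rho = K*T*exp(-rT)*N(d2) = 62.0200 * 1.5000 * 0.9792189646 * 0.2859634201 = 26.050335


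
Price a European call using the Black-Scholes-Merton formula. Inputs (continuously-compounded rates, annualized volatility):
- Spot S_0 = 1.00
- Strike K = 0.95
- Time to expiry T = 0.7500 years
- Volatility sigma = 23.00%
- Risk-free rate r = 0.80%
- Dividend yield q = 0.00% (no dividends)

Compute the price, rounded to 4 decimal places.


Answer: Price = 0.1081

Derivation:
d1 = (ln(S/K) + (r - q + 0.5*sigma^2) * T) / (sigma * sqrt(T)) = 0.38723030
d2 = d1 - sigma * sqrt(T) = 0.18804446
exp(-rT) = 0.99401796; exp(-qT) = 1.00000000
C = S_0 * exp(-qT) * N(d1) - K * exp(-rT) * N(d2)
N(d1) = 0.65070714; N(d2) = 0.57457910
C = 1.0000 * 1.00000000 * 0.65070714 - 0.9500 * 0.99401796 * 0.57457910 = 0.1081
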